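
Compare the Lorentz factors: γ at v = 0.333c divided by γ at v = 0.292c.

γ₁ = 1/√(1 - 0.333²) = 1.061
γ₂ = 1/√(1 - 0.292²) = 1.046
γ₁/γ₂ = 1.061/1.046 = 1.014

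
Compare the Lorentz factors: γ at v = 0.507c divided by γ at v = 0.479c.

γ₁ = 1/√(1 - 0.507²) = 1.160
γ₂ = 1/√(1 - 0.479²) = 1.139
γ₁/γ₂ = 1.160/1.139 = 1.018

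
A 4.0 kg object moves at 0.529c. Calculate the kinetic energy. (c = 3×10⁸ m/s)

γ = 1/√(1 - 0.529²) = 1.1784
γ - 1 = 0.1784
KE = (γ-1)mc² = 0.1784 × 4.0 × (3×10⁸)² = 6.422×10¹⁶ J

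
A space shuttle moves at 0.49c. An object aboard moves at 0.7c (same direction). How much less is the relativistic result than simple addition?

Classical: u' + v = 0.7 + 0.49 = 1.19c
Relativistic: u = (0.7 + 0.49)/(1 + 0.343) = 1.19/1.343 = 0.8861c
Difference: 1.19 - 0.8861 = 0.3039c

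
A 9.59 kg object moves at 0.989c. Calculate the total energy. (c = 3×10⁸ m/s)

γ = 1/√(1 - 0.989²) = 6.761
mc² = 9.59 × (3×10⁸)² = 8.631×10¹⁷ J
E = γmc² = 6.761 × 8.631×10¹⁷ = 5.835×10¹⁸ J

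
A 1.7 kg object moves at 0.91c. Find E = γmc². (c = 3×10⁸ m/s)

γ = 1/√(1 - 0.91²) = 2.412
mc² = 1.7 × (3×10⁸)² = 1.530×10¹⁷ J
E = γmc² = 2.412 × 1.530×10¹⁷ = 3.690×10¹⁷ J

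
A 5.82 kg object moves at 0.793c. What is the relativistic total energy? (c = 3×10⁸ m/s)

γ = 1/√(1 - 0.793²) = 1.6414
mc² = 5.82 × (3×10⁸)² = 5.238×10¹⁷ J
E = γmc² = 1.6414 × 5.238×10¹⁷ = 8.598×10¹⁷ J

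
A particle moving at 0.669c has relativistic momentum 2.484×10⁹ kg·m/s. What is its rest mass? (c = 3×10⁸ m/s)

γ = 1/√(1 - 0.669²) = 1.3454
v = 0.669 × 3×10⁸ = 2.007×10⁸ m/s
m = p/(γv) = 2.484×10⁹/(1.3454 × 2.007×10⁸) = 9.199 kg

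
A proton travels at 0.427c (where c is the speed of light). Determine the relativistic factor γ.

v/c = 0.427, so (v/c)² = 0.182329
1 - (v/c)² = 0.817671
γ = 1/√(0.817671) = 1.106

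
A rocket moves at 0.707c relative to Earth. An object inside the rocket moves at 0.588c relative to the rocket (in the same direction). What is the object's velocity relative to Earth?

u = (u' + v)/(1 + u'v/c²)
Numerator: 0.588 + 0.707 = 1.295
Denominator: 1 + 0.415716 = 1.415716
u = 1.295/1.415716 = 0.9147c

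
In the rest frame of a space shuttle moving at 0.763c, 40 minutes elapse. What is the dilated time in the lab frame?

Proper time Δt₀ = 40 minutes
γ = 1/√(1 - 0.763²) = 1.547
Δt = γΔt₀ = 1.547 × 40 = 61.88 minutes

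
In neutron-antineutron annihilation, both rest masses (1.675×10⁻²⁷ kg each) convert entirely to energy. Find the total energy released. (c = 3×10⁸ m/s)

Both particles have the same rest mass, so total mass = 2m
E = 2m·c² = 2 × 1.675×10⁻²⁷ × (3×10⁸)²
= 2 × 1.675×10⁻²⁷ × 9×10¹⁶
= 3.015×10⁻¹⁰ J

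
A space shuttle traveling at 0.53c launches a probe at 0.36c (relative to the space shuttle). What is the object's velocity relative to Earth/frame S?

u = (u' + v)/(1 + u'v/c²)
Numerator: 0.36 + 0.53 = 0.89
Denominator: 1 + 0.1908 = 1.1908
u = 0.89/1.1908 = 0.7474c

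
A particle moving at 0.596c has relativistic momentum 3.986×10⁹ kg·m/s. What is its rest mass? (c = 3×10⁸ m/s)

γ = 1/√(1 - 0.596²) = 1.2454
v = 0.596 × 3×10⁸ = 1.788×10⁸ m/s
m = p/(γv) = 3.986×10⁹/(1.2454 × 1.788×10⁸) = 17.90 kg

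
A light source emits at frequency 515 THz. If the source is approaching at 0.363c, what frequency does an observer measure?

β = v/c = 0.363
(1+β)/(1-β) = 1.363/0.637 = 2.1397
Doppler factor = √(2.1397) = 1.4628
f_obs = 515 × 1.4628 = 753.3 THz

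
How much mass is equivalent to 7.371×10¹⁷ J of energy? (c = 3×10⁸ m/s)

From E = mc², we get m = E/c²
c² = (3×10⁸)² = 9×10¹⁶ m²/s²
m = 7.371×10¹⁷ / 9×10¹⁶ = 8.190 kg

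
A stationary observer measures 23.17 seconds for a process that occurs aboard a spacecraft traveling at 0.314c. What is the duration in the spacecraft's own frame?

Dilated time Δt = 23.17 seconds
γ = 1/√(1 - 0.314²) = 1.053
Δt₀ = Δt/γ = 23.17/1.053 = 22.00 seconds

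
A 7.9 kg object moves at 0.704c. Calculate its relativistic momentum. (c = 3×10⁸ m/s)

γ = 1/√(1 - 0.704²) = 1.408
v = 0.704 × 3×10⁸ = 2.112×10⁸ m/s
p = γmv = 1.408 × 7.9 × 2.112×10⁸ = 2.349×10⁹ kg·m/s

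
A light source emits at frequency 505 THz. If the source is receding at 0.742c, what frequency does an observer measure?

β = v/c = 0.742
(1-β)/(1+β) = 0.258/1.742 = 0.1481
Doppler factor = √(0.1481) = 0.3848
f_obs = 505 × 0.3848 = 194.3 THz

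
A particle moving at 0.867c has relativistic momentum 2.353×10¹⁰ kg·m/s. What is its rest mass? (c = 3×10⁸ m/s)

γ = 1/√(1 - 0.867²) = 2.0068
v = 0.867 × 3×10⁸ = 2.601×10⁸ m/s
m = p/(γv) = 2.353×10¹⁰/(2.0068 × 2.601×10⁸) = 45.08 kg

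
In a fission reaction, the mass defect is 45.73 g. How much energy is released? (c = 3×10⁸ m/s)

Convert mass defect: Δm = 45.73 g = 0.04573 kg
E = Δm·c² = 0.04573 × (3×10⁸)²
= 0.04573 × 9×10¹⁶ = 4.116×10¹⁵ J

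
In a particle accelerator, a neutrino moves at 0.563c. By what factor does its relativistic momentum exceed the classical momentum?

p_rel = γmv, p_class = mv
Ratio = γ = 1/√(1 - 0.563²)
= 1/√(0.683031) = 1.210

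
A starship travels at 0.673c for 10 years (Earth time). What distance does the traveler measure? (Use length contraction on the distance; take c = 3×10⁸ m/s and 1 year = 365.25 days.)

Earth distance: d = v × t = 0.673c × 10 yr = 6.3715×10¹⁶ m
γ = 1.3520
d' = d/γ = 6.3715×10¹⁶/1.3520 = 4.713×10¹⁶ m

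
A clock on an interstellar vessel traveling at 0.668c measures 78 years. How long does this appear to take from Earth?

Proper time Δt₀ = 78 years
γ = 1/√(1 - 0.668²) = 1.344
Δt = γΔt₀ = 1.344 × 78 = 104.8 years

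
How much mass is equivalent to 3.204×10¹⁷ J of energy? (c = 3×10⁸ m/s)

From E = mc², we get m = E/c²
c² = (3×10⁸)² = 9×10¹⁶ m²/s²
m = 3.204×10¹⁷ / 9×10¹⁶ = 3.560 kg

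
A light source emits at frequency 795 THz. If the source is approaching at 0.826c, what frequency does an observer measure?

β = v/c = 0.826
(1+β)/(1-β) = 1.826/0.174 = 10.49
Doppler factor = √(10.49) = 3.239
f_obs = 795 × 3.239 = 2575 THz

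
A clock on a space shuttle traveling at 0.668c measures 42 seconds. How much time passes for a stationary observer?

Proper time Δt₀ = 42 seconds
γ = 1/√(1 - 0.668²) = 1.3438
Δt = γΔt₀ = 1.3438 × 42 = 56.44 seconds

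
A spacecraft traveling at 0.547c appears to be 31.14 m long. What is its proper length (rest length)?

Contracted length L = 31.14 m
γ = 1/√(1 - 0.547²) = 1.1946
L₀ = γL = 1.1946 × 31.14 = 37.20 m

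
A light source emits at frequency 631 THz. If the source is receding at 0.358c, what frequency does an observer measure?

β = v/c = 0.358
(1-β)/(1+β) = 0.642/1.358 = 0.4728
Doppler factor = √(0.4728) = 0.6876
f_obs = 631 × 0.6876 = 433.9 THz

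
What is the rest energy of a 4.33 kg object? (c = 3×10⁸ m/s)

c² = (3×10⁸)² = 9.000×10¹⁶ m²/s²
E₀ = mc² = 4.33 × 9.000×10¹⁶ = 3.897×10¹⁷ J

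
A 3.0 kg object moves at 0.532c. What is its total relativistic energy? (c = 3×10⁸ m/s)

γ = 1/√(1 - 0.532²) = 1.181
mc² = 3.0 × (3×10⁸)² = 2.700×10¹⁷ J
E = γmc² = 1.181 × 2.700×10¹⁷ = 3.189×10¹⁷ J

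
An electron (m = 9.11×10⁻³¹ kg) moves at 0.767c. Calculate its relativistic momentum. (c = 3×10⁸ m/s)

γ = 1/√(1 - 0.767²) = 1.5585
v = 0.767 × 3×10⁸ = 2.301×10⁸ m/s
p = γmv = 1.5585 × 9.11×10⁻³¹ × 2.301×10⁸ = 3.267×10⁻²² kg·m/s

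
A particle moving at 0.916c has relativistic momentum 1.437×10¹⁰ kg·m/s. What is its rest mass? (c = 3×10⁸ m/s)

γ = 1/√(1 - 0.916²) = 2.493
v = 0.916 × 3×10⁸ = 2.748×10⁸ m/s
m = p/(γv) = 1.437×10¹⁰/(2.493 × 2.748×10⁸) = 20.98 kg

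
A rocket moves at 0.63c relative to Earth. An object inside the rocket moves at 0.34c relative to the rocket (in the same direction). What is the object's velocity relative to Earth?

u = (u' + v)/(1 + u'v/c²)
Numerator: 0.34 + 0.63 = 0.97
Denominator: 1 + 0.2142 = 1.2142
u = 0.97/1.2142 = 0.7989c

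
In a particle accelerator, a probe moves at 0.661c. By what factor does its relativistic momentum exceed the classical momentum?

p_rel = γmv, p_class = mv
Ratio = γ = 1/√(1 - 0.661²)
= 1/√(0.563079) = 1.333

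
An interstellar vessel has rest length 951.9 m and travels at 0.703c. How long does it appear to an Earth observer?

Proper length L₀ = 951.9 m
γ = 1/√(1 - 0.703²) = 1.406
L = L₀/γ = 951.9/1.406 = 677.0 m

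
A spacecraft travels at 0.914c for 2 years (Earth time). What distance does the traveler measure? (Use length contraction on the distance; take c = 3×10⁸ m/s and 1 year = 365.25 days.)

Earth distance: d = v × t = 0.914c × 2 yr = 1.7306×10¹⁶ m
γ = 2.4648
d' = d/γ = 1.7306×10¹⁶/2.4648 = 7.021×10¹⁵ m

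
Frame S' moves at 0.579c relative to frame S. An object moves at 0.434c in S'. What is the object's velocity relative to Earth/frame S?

u = (u' + v)/(1 + u'v/c²)
Numerator: 0.434 + 0.579 = 1.013
Denominator: 1 + 0.251286 = 1.251286
u = 1.013/1.251286 = 0.8096c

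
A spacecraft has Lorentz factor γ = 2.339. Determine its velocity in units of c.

From γ = 1/√(1 - v²/c²):
1/γ² = 1/2.339² = 0.1828
v²/c² = 1 - 0.1828 = 0.8172
v/c = √(0.8172) = 0.9040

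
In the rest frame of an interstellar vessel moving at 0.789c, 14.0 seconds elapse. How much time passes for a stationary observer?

Proper time Δt₀ = 14.0 seconds
γ = 1/√(1 - 0.789²) = 1.628
Δt = γΔt₀ = 1.628 × 14.0 = 22.79 seconds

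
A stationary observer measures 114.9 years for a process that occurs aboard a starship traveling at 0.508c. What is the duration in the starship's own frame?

Dilated time Δt = 114.9 years
γ = 1/√(1 - 0.508²) = 1.161
Δt₀ = Δt/γ = 114.9/1.161 = 98.97 years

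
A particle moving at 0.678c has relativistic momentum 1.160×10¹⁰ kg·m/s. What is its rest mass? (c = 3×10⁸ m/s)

γ = 1/√(1 - 0.678²) = 1.3604
v = 0.678 × 3×10⁸ = 2.034×10⁸ m/s
m = p/(γv) = 1.160×10¹⁰/(1.3604 × 2.034×10⁸) = 41.92 kg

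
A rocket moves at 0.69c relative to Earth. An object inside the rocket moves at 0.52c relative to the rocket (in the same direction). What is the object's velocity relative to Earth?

u = (u' + v)/(1 + u'v/c²)
Numerator: 0.52 + 0.69 = 1.21
Denominator: 1 + 0.3588 = 1.3588
u = 1.21/1.3588 = 0.8905c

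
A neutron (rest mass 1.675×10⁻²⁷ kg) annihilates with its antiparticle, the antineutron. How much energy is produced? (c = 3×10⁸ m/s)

Both particles have the same rest mass, so total mass = 2m
E = 2m·c² = 2 × 1.675×10⁻²⁷ × (3×10⁸)²
= 2 × 1.675×10⁻²⁷ × 9×10¹⁶
= 3.015×10⁻¹⁰ J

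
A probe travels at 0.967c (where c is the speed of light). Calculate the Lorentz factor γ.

v/c = 0.967, so (v/c)² = 0.935089
1 - (v/c)² = 0.064911
γ = 1/√(0.064911) = 3.925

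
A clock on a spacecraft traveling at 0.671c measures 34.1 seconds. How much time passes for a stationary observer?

Proper time Δt₀ = 34.1 seconds
γ = 1/√(1 - 0.671²) = 1.3487
Δt = γΔt₀ = 1.3487 × 34.1 = 45.99 seconds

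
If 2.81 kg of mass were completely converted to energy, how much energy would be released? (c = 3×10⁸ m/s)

Using E = mc²:
c² = (3×10⁸)² = 9×10¹⁶ m²/s²
E = 2.81 × 9×10¹⁶ = 2.529×10¹⁷ J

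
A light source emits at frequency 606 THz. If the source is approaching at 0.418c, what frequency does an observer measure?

β = v/c = 0.418
(1+β)/(1-β) = 1.418/0.582 = 2.4364
Doppler factor = √(2.4364) = 1.5609
f_obs = 606 × 1.5609 = 945.9 THz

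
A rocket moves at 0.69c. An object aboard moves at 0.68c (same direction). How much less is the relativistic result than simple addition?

Classical: u' + v = 0.68 + 0.69 = 1.37c
Relativistic: u = (0.68 + 0.69)/(1 + 0.4692) = 1.37/1.4692 = 0.9325c
Difference: 1.37 - 0.9325 = 0.4375c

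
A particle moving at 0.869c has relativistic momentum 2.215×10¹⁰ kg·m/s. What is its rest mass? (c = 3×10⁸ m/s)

γ = 1/√(1 - 0.869²) = 2.021
v = 0.869 × 3×10⁸ = 2.607×10⁸ m/s
m = p/(γv) = 2.215×10¹⁰/(2.021 × 2.607×10⁸) = 42.04 kg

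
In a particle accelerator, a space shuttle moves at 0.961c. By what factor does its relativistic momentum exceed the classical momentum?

p_rel = γmv, p_class = mv
Ratio = γ = 1/√(1 - 0.961²)
= 1/√(0.076479) = 3.616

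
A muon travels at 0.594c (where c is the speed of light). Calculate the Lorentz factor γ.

v/c = 0.594, so (v/c)² = 0.352836
1 - (v/c)² = 0.647164
γ = 1/√(0.647164) = 1.243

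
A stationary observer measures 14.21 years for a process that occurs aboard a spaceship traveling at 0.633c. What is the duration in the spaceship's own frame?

Dilated time Δt = 14.21 years
γ = 1/√(1 - 0.633²) = 1.292
Δt₀ = Δt/γ = 14.21/1.292 = 11.00 years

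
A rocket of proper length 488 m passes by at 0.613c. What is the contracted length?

Proper length L₀ = 488 m
γ = 1/√(1 - 0.613²) = 1.2657
L = L₀/γ = 488/1.2657 = 385.6 m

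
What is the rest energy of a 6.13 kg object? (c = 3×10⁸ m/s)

c² = (3×10⁸)² = 9.000×10¹⁶ m²/s²
E₀ = mc² = 6.13 × 9.000×10¹⁶ = 5.517×10¹⁷ J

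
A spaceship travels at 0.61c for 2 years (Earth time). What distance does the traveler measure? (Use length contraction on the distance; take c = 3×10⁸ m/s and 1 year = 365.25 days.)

Earth distance: d = v × t = 0.61c × 2 yr = 1.155×10¹⁶ m
γ = 1.262
d' = d/γ = 1.155×10¹⁶/1.262 = 9.152×10¹⁵ m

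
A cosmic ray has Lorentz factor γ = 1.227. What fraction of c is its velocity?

From γ = 1/√(1 - v²/c²):
1/γ² = 1/1.227² = 0.6642
v²/c² = 1 - 0.6642 = 0.3358
v/c = √(0.3358) = 0.5795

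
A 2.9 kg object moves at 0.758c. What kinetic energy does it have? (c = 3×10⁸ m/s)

γ = 1/√(1 - 0.758²) = 1.533144
γ - 1 = 0.533144
KE = (γ-1)mc² = 0.533144 × 2.9 × (3×10⁸)² = 1.392×10¹⁷ J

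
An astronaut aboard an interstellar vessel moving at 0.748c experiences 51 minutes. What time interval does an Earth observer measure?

Proper time Δt₀ = 51 minutes
γ = 1/√(1 - 0.748²) = 1.5067
Δt = γΔt₀ = 1.5067 × 51 = 76.84 minutes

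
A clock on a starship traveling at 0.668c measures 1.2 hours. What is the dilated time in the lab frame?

Proper time Δt₀ = 1.2 hours
γ = 1/√(1 - 0.668²) = 1.344
Δt = γΔt₀ = 1.344 × 1.2 = 1.613 hours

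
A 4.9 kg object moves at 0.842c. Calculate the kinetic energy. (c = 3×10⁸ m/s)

γ = 1/√(1 - 0.842²) = 1.85365
γ - 1 = 0.85365
KE = (γ-1)mc² = 0.85365 × 4.9 × (3×10⁸)² = 3.765×10¹⁷ J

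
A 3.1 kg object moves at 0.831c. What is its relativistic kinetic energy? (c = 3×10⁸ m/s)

γ = 1/√(1 - 0.831²) = 1.7977
γ - 1 = 0.7977
KE = (γ-1)mc² = 0.7977 × 3.1 × (3×10⁸)² = 2.226×10¹⁷ J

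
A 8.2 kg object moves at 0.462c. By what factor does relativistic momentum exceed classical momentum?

p_rel = γmv, p_class = mv
Ratio = γ = 1/√(1 - 0.462²) = 1.128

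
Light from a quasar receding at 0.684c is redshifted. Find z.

β = 0.684
(1+β)/(1-β) = 1.684/0.316 = 5.329
√(5.329) = 2.308
z = 2.308 - 1 = 1.308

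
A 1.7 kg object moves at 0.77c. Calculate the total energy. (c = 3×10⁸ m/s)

γ = 1/√(1 - 0.77²) = 1.567
mc² = 1.7 × (3×10⁸)² = 1.530×10¹⁷ J
E = γmc² = 1.567 × 1.530×10¹⁷ = 2.398×10¹⁷ J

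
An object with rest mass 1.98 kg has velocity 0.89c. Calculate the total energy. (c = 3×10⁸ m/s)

γ = 1/√(1 - 0.89²) = 2.193
mc² = 1.98 × (3×10⁸)² = 1.782×10¹⁷ J
E = γmc² = 2.193 × 1.782×10¹⁷ = 3.908×10¹⁷ J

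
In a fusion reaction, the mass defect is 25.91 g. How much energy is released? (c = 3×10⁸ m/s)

Convert mass defect: Δm = 25.91 g = 0.02591 kg
E = Δm·c² = 0.02591 × (3×10⁸)²
= 0.02591 × 9×10¹⁶ = 2.332×10¹⁵ J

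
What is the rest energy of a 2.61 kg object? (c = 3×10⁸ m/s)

c² = (3×10⁸)² = 9.000×10¹⁶ m²/s²
E₀ = mc² = 2.61 × 9.000×10¹⁶ = 2.349×10¹⁷ J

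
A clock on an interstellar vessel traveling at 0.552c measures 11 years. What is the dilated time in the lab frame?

Proper time Δt₀ = 11 years
γ = 1/√(1 - 0.552²) = 1.199
Δt = γΔt₀ = 1.199 × 11 = 13.19 years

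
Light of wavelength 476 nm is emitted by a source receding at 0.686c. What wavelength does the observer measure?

β = 0.686
Wavelength Doppler factor = √(1.686/0.314) = √(5.369) = 2.317
λ_obs = 476 × 2.317 = 1103 nm (redshift)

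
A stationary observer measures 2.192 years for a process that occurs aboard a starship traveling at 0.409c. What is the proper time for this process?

Dilated time Δt = 2.192 years
γ = 1/√(1 - 0.409²) = 1.096
Δt₀ = Δt/γ = 2.192/1.096 = 2.000 years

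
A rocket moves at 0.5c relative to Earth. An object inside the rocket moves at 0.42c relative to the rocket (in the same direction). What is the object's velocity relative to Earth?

u = (u' + v)/(1 + u'v/c²)
Numerator: 0.42 + 0.5 = 0.92
Denominator: 1 + 0.21 = 1.21
u = 0.92/1.21 = 0.7603c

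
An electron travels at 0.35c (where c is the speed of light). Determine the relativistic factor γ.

v/c = 0.35, so (v/c)² = 0.1225
1 - (v/c)² = 0.8775
γ = 1/√(0.8775) = 1.068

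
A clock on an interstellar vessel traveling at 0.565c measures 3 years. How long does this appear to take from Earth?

Proper time Δt₀ = 3 years
γ = 1/√(1 - 0.565²) = 1.212
Δt = γΔt₀ = 1.212 × 3 = 3.636 years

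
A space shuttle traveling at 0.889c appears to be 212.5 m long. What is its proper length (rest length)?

Contracted length L = 212.5 m
γ = 1/√(1 - 0.889²) = 2.184
L₀ = γL = 2.184 × 212.5 = 464.1 m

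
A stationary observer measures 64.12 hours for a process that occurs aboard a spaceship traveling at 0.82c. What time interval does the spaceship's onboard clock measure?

Dilated time Δt = 64.12 hours
γ = 1/√(1 - 0.82²) = 1.747
Δt₀ = Δt/γ = 64.12/1.747 = 36.70 hours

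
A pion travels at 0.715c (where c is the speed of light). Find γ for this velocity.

v/c = 0.715, so (v/c)² = 0.511225
1 - (v/c)² = 0.488775
γ = 1/√(0.488775) = 1.430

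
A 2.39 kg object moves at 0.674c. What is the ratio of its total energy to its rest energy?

E = γmc², E₀ = mc²
E/E₀ = γ = 1/√(1 - 0.674²) = 1.354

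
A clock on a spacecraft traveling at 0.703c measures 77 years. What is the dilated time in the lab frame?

Proper time Δt₀ = 77 years
γ = 1/√(1 - 0.703²) = 1.406
Δt = γΔt₀ = 1.406 × 77 = 108.3 years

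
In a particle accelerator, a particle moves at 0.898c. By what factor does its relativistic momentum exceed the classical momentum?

p_rel = γmv, p_class = mv
Ratio = γ = 1/√(1 - 0.898²)
= 1/√(0.193596) = 2.273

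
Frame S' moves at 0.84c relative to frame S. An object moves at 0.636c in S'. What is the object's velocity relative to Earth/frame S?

u = (u' + v)/(1 + u'v/c²)
Numerator: 0.636 + 0.84 = 1.476
Denominator: 1 + 0.53424 = 1.53424
u = 1.476/1.53424 = 0.9620c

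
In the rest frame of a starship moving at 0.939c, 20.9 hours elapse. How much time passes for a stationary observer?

Proper time Δt₀ = 20.9 hours
γ = 1/√(1 - 0.939²) = 2.9077
Δt = γΔt₀ = 2.9077 × 20.9 = 60.77 hours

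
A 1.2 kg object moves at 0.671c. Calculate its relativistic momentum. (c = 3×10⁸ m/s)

γ = 1/√(1 - 0.671²) = 1.3487
v = 0.671 × 3×10⁸ = 2.013×10⁸ m/s
p = γmv = 1.3487 × 1.2 × 2.013×10⁸ = 3.258×10⁸ kg·m/s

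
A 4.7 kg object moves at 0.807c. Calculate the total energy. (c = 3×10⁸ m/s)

γ = 1/√(1 - 0.807²) = 1.6933
mc² = 4.7 × (3×10⁸)² = 4.230×10¹⁷ J
E = γmc² = 1.6933 × 4.230×10¹⁷ = 7.163×10¹⁷ J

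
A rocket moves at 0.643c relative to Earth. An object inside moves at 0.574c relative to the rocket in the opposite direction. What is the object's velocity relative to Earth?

Object's velocity in rocket frame is u' = -0.574c
u = (u' + v)/(1 + u'v/c²) = (v - 0.574)/(1 - 0.574·v/c²)
Numerator: 0.643 - 0.574 = 0.069
Denominator: 1 - 0.369082 = 0.630918
u = 0.069/0.630918 = 0.1094c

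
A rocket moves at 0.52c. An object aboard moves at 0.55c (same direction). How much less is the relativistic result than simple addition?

Classical: u' + v = 0.55 + 0.52 = 1.07c
Relativistic: u = (0.55 + 0.52)/(1 + 0.286) = 1.07/1.286 = 0.8320c
Difference: 1.07 - 0.8320 = 0.2380c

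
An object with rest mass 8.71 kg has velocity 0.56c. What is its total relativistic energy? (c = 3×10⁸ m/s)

γ = 1/√(1 - 0.56²) = 1.207
mc² = 8.71 × (3×10⁸)² = 7.839×10¹⁷ J
E = γmc² = 1.207 × 7.839×10¹⁷ = 9.462×10¹⁷ J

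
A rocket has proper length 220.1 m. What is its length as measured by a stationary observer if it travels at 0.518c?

Proper length L₀ = 220.1 m
γ = 1/√(1 - 0.518²) = 1.169
L = L₀/γ = 220.1/1.169 = 188.3 m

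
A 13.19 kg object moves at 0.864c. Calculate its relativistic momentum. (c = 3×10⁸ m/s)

γ = 1/√(1 - 0.864²) = 1.986
v = 0.864 × 3×10⁸ = 2.592×10⁸ m/s
p = γmv = 1.986 × 13.19 × 2.592×10⁸ = 6.790×10⁹ kg·m/s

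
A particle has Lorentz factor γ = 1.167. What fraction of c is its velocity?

From γ = 1/√(1 - v²/c²):
1/γ² = 1/1.167² = 0.7343
v²/c² = 1 - 0.7343 = 0.2657
v/c = √(0.2657) = 0.5155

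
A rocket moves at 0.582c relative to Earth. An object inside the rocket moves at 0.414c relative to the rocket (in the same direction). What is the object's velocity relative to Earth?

u = (u' + v)/(1 + u'v/c²)
Numerator: 0.414 + 0.582 = 0.996
Denominator: 1 + 0.240948 = 1.240948
u = 0.996/1.240948 = 0.8026c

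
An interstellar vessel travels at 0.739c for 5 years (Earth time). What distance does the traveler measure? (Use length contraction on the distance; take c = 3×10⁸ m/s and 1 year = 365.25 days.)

Earth distance: d = v × t = 0.739c × 5 yr = 3.498×10¹⁶ m
γ = 1.484
d' = d/γ = 3.498×10¹⁶/1.484 = 2.357×10¹⁶ m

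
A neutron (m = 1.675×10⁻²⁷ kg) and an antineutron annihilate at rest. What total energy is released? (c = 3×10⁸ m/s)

Both particles have the same rest mass, so total mass = 2m
E = 2m·c² = 2 × 1.675×10⁻²⁷ × (3×10⁸)²
= 2 × 1.675×10⁻²⁷ × 9×10¹⁶
= 3.015×10⁻¹⁰ J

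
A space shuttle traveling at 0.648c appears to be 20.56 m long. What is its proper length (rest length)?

Contracted length L = 20.56 m
γ = 1/√(1 - 0.648²) = 1.31296
L₀ = γL = 1.31296 × 20.56 = 26.99 m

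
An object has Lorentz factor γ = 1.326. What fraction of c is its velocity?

From γ = 1/√(1 - v²/c²):
1/γ² = 1/1.326² = 0.5687
v²/c² = 1 - 0.5687 = 0.4313
v/c = √(0.4313) = 0.6567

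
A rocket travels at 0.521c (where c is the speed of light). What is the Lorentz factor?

v/c = 0.521, so (v/c)² = 0.271441
1 - (v/c)² = 0.728559
γ = 1/√(0.728559) = 1.172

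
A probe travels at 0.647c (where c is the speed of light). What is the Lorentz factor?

v/c = 0.647, so (v/c)² = 0.418609
1 - (v/c)² = 0.581391
γ = 1/√(0.581391) = 1.311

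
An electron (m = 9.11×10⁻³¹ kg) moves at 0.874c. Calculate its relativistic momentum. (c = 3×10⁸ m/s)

γ = 1/√(1 - 0.874²) = 2.058
v = 0.874 × 3×10⁸ = 2.622×10⁸ m/s
p = γmv = 2.058 × 9.11×10⁻³¹ × 2.622×10⁸ = 4.916×10⁻²² kg·m/s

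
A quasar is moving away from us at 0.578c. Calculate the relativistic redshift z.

β = 0.578
(1+β)/(1-β) = 1.578/0.422 = 3.7393
√(3.7393) = 1.9337
z = 1.9337 - 1 = 0.9337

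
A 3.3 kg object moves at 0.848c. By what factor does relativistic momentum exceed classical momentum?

p_rel = γmv, p_class = mv
Ratio = γ = 1/√(1 - 0.848²) = 1.887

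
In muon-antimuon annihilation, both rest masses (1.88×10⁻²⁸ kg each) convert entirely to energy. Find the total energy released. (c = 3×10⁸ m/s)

Both particles have the same rest mass, so total mass = 2m
E = 2m·c² = 2 × 1.88×10⁻²⁸ × (3×10⁸)²
= 2 × 1.88×10⁻²⁸ × 9×10¹⁶
= 3.384×10⁻¹¹ J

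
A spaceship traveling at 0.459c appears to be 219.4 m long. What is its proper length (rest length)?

Contracted length L = 219.4 m
γ = 1/√(1 - 0.459²) = 1.126
L₀ = γL = 1.126 × 219.4 = 247.0 m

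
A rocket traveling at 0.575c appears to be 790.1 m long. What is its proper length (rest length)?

Contracted length L = 790.1 m
γ = 1/√(1 - 0.575²) = 1.2223
L₀ = γL = 1.2223 × 790.1 = 965.7 m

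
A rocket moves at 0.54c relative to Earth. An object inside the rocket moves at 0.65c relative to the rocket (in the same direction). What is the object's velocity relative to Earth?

u = (u' + v)/(1 + u'v/c²)
Numerator: 0.65 + 0.54 = 1.19
Denominator: 1 + 0.351 = 1.351
u = 1.19/1.351 = 0.8808c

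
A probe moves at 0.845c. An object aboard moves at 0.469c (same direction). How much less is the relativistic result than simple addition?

Classical: u' + v = 0.469 + 0.845 = 1.314c
Relativistic: u = (0.469 + 0.845)/(1 + 0.396305) = 1.314/1.396305 = 0.9411c
Difference: 1.314 - 0.9411 = 0.3729c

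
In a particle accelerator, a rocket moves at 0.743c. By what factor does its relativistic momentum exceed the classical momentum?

p_rel = γmv, p_class = mv
Ratio = γ = 1/√(1 - 0.743²)
= 1/√(0.447951) = 1.494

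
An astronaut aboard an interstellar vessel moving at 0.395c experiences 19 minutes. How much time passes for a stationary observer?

Proper time Δt₀ = 19 minutes
γ = 1/√(1 - 0.395²) = 1.0885
Δt = γΔt₀ = 1.0885 × 19 = 20.68 minutes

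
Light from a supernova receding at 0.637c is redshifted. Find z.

β = 0.637
(1+β)/(1-β) = 1.637/0.363 = 4.510
√(4.510) = 2.124
z = 2.124 - 1 = 1.124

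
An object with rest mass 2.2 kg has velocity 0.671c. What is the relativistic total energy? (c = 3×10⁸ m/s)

γ = 1/√(1 - 0.671²) = 1.3487
mc² = 2.2 × (3×10⁸)² = 1.980×10¹⁷ J
E = γmc² = 1.3487 × 1.980×10¹⁷ = 2.670×10¹⁷ J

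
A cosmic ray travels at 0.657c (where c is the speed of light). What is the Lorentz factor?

v/c = 0.657, so (v/c)² = 0.431649
1 - (v/c)² = 0.568351
γ = 1/√(0.568351) = 1.326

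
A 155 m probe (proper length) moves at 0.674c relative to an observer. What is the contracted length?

Proper length L₀ = 155 m
γ = 1/√(1 - 0.674²) = 1.354
L = L₀/γ = 155/1.354 = 114.5 m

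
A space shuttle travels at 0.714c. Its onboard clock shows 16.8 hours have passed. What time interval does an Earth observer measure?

Proper time Δt₀ = 16.8 hours
γ = 1/√(1 - 0.714²) = 1.4283
Δt = γΔt₀ = 1.4283 × 16.8 = 24.00 hours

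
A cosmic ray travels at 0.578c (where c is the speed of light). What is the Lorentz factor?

v/c = 0.578, so (v/c)² = 0.334084
1 - (v/c)² = 0.665916
γ = 1/√(0.665916) = 1.225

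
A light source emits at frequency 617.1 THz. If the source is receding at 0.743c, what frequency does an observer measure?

β = v/c = 0.743
(1-β)/(1+β) = 0.257/1.743 = 0.14745
Doppler factor = √(0.14745) = 0.3840
f_obs = 617.1 × 0.3840 = 237.0 THz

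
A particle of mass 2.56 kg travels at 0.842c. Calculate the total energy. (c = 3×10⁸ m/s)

γ = 1/√(1 - 0.842²) = 1.8536
mc² = 2.56 × (3×10⁸)² = 2.304×10¹⁷ J
E = γmc² = 1.8536 × 2.304×10¹⁷ = 4.271×10¹⁷ J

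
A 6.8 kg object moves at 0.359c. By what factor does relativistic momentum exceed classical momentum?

p_rel = γmv, p_class = mv
Ratio = γ = 1/√(1 - 0.359²) = 1.071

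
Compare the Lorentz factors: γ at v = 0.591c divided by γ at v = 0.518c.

γ₁ = 1/√(1 - 0.591²) = 1.2397
γ₂ = 1/√(1 - 0.518²) = 1.1691
γ₁/γ₂ = 1.2397/1.1691 = 1.060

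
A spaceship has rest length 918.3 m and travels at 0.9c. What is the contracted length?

Proper length L₀ = 918.3 m
γ = 1/√(1 - 0.9²) = 2.294
L = L₀/γ = 918.3/2.294 = 400.3 m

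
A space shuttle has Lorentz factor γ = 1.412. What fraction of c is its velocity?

From γ = 1/√(1 - v²/c²):
1/γ² = 1/1.412² = 0.5016
v²/c² = 1 - 0.5016 = 0.4984
v/c = √(0.4984) = 0.7060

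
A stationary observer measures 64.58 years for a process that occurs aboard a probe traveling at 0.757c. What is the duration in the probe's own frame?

Dilated time Δt = 64.58 years
γ = 1/√(1 - 0.757²) = 1.5304
Δt₀ = Δt/γ = 64.58/1.5304 = 42.20 years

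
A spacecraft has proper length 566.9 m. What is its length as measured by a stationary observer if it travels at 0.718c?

Proper length L₀ = 566.9 m
γ = 1/√(1 - 0.718²) = 1.4367
L = L₀/γ = 566.9/1.4367 = 394.6 m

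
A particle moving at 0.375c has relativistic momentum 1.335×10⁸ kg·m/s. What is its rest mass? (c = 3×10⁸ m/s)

γ = 1/√(1 - 0.375²) = 1.079
v = 0.375 × 3×10⁸ = 1.125×10⁸ m/s
m = p/(γv) = 1.335×10⁸/(1.079 × 1.125×10⁸) = 1.100 kg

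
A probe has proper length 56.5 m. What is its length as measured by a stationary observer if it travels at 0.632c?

Proper length L₀ = 56.5 m
γ = 1/√(1 - 0.632²) = 1.29038
L = L₀/γ = 56.5/1.29038 = 43.79 m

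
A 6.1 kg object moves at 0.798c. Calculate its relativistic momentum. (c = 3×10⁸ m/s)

γ = 1/√(1 - 0.798²) = 1.659
v = 0.798 × 3×10⁸ = 2.394×10⁸ m/s
p = γmv = 1.659 × 6.1 × 2.394×10⁸ = 2.423×10⁹ kg·m/s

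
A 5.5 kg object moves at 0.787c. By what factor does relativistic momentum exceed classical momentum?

p_rel = γmv, p_class = mv
Ratio = γ = 1/√(1 - 0.787²) = 1.621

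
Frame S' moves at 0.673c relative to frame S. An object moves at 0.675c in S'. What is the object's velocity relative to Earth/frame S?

u = (u' + v)/(1 + u'v/c²)
Numerator: 0.675 + 0.673 = 1.348
Denominator: 1 + 0.454275 = 1.454275
u = 1.348/1.454275 = 0.9269c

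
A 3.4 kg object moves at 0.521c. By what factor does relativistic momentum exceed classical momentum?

p_rel = γmv, p_class = mv
Ratio = γ = 1/√(1 - 0.521²) = 1.172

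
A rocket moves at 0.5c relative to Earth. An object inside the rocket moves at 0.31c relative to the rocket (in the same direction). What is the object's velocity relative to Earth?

u = (u' + v)/(1 + u'v/c²)
Numerator: 0.31 + 0.5 = 0.81
Denominator: 1 + 0.155 = 1.155
u = 0.81/1.155 = 0.7013c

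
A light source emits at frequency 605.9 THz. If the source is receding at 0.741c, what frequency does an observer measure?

β = v/c = 0.741
(1-β)/(1+β) = 0.259/1.741 = 0.1488
Doppler factor = √(0.1488) = 0.3857
f_obs = 605.9 × 0.3857 = 233.7 THz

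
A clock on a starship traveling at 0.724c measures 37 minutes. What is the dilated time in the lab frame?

Proper time Δt₀ = 37 minutes
γ = 1/√(1 - 0.724²) = 1.4497
Δt = γΔt₀ = 1.4497 × 37 = 53.64 minutes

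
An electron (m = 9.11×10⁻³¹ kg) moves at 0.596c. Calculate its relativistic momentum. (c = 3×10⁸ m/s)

γ = 1/√(1 - 0.596²) = 1.2454
v = 0.596 × 3×10⁸ = 1.788×10⁸ m/s
p = γmv = 1.2454 × 9.11×10⁻³¹ × 1.788×10⁸ = 2.029×10⁻²² kg·m/s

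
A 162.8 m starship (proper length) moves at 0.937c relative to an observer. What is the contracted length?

Proper length L₀ = 162.8 m
γ = 1/√(1 - 0.937²) = 2.8626
L = L₀/γ = 162.8/2.8626 = 56.87 m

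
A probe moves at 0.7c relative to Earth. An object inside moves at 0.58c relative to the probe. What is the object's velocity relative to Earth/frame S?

u = (u' + v)/(1 + u'v/c²)
Numerator: 0.58 + 0.7 = 1.28
Denominator: 1 + 0.406 = 1.406
u = 1.28/1.406 = 0.9104c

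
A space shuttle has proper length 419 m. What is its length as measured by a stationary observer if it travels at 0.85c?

Proper length L₀ = 419 m
γ = 1/√(1 - 0.85²) = 1.8983
L = L₀/γ = 419/1.8983 = 220.7 m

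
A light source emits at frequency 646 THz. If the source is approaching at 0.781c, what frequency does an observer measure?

β = v/c = 0.781
(1+β)/(1-β) = 1.781/0.219 = 8.132
Doppler factor = √(8.132) = 2.852
f_obs = 646 × 2.852 = 1842 THz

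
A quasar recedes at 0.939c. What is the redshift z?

β = 0.939
(1+β)/(1-β) = 1.939/0.061 = 31.79
√(31.79) = 5.638
z = 5.638 - 1 = 4.638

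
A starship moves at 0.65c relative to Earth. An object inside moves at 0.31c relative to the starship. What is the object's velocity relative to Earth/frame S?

u = (u' + v)/(1 + u'v/c²)
Numerator: 0.31 + 0.65 = 0.96
Denominator: 1 + 0.2015 = 1.2015
u = 0.96/1.2015 = 0.7990c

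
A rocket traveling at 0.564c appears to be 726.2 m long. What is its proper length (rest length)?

Contracted length L = 726.2 m
γ = 1/√(1 - 0.564²) = 1.211
L₀ = γL = 1.211 × 726.2 = 879.4 m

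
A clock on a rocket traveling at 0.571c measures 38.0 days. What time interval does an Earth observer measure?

Proper time Δt₀ = 38.0 days
γ = 1/√(1 - 0.571²) = 1.2181
Δt = γΔt₀ = 1.2181 × 38.0 = 46.29 days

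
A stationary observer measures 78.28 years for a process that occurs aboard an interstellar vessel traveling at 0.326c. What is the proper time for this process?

Dilated time Δt = 78.28 years
γ = 1/√(1 - 0.326²) = 1.0578
Δt₀ = Δt/γ = 78.28/1.0578 = 74.00 years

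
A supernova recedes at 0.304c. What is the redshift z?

β = 0.304
(1+β)/(1-β) = 1.304/0.696 = 1.8736
√(1.8736) = 1.3688
z = 1.3688 - 1 = 0.3688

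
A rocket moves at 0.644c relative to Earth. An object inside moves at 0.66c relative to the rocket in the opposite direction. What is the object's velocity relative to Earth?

Object's velocity in rocket frame is u' = -0.66c
u = (u' + v)/(1 + u'v/c²) = (v - 0.66)/(1 - 0.66·v/c²)
Numerator: 0.644 - 0.66 = -0.016
Denominator: 1 - 0.42504 = 0.57496
u = -0.016/0.57496 = -0.02783c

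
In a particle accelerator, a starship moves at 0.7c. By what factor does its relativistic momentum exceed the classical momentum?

p_rel = γmv, p_class = mv
Ratio = γ = 1/√(1 - 0.7²)
= 1/√(0.51) = 1.400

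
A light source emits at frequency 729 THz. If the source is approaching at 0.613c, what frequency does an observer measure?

β = v/c = 0.613
(1+β)/(1-β) = 1.613/0.387 = 4.168
Doppler factor = √(4.168) = 2.0416
f_obs = 729 × 2.0416 = 1488 THz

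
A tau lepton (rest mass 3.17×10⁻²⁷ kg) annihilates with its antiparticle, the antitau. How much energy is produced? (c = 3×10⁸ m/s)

Both particles have the same rest mass, so total mass = 2m
E = 2m·c² = 2 × 3.17×10⁻²⁷ × (3×10⁸)²
= 2 × 3.17×10⁻²⁷ × 9×10¹⁶
= 5.706×10⁻¹⁰ J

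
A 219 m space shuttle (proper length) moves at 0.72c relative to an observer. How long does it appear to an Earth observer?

Proper length L₀ = 219 m
γ = 1/√(1 - 0.72²) = 1.441
L = L₀/γ = 219/1.441 = 152.0 m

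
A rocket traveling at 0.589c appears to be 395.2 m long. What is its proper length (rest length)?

Contracted length L = 395.2 m
γ = 1/√(1 - 0.589²) = 1.2374
L₀ = γL = 1.2374 × 395.2 = 489.0 m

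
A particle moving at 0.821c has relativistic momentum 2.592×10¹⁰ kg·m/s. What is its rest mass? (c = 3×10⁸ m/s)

γ = 1/√(1 - 0.821²) = 1.7515
v = 0.821 × 3×10⁸ = 2.463×10⁸ m/s
m = p/(γv) = 2.592×10¹⁰/(1.7515 × 2.463×10⁸) = 60.08 kg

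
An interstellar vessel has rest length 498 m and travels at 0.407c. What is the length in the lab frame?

Proper length L₀ = 498 m
γ = 1/√(1 - 0.407²) = 1.0948
L = L₀/γ = 498/1.0948 = 454.9 m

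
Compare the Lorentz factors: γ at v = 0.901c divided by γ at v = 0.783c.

γ₁ = 1/√(1 - 0.901²) = 2.3051
γ₂ = 1/√(1 - 0.783²) = 1.6077
γ₁/γ₂ = 2.3051/1.6077 = 1.434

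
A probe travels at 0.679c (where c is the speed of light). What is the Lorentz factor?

v/c = 0.679, so (v/c)² = 0.461041
1 - (v/c)² = 0.538959
γ = 1/√(0.538959) = 1.362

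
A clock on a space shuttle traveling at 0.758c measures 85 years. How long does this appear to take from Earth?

Proper time Δt₀ = 85 years
γ = 1/√(1 - 0.758²) = 1.533
Δt = γΔt₀ = 1.533 × 85 = 130.3 years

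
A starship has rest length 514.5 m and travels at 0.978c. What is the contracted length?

Proper length L₀ = 514.5 m
γ = 1/√(1 - 0.978²) = 4.794
L = L₀/γ = 514.5/4.794 = 107.3 m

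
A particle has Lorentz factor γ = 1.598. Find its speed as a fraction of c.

From γ = 1/√(1 - v²/c²):
1/γ² = 1/1.598² = 0.3916
v²/c² = 1 - 0.3916 = 0.6084
v/c = √(0.6084) = 0.7800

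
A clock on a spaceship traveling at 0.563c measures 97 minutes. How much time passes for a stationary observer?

Proper time Δt₀ = 97 minutes
γ = 1/√(1 - 0.563²) = 1.210
Δt = γΔt₀ = 1.210 × 97 = 117.4 minutes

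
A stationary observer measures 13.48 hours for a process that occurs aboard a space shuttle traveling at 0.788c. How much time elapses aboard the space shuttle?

Dilated time Δt = 13.48 hours
γ = 1/√(1 - 0.788²) = 1.6242
Δt₀ = Δt/γ = 13.48/1.6242 = 8.299 hours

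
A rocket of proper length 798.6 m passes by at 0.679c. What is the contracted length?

Proper length L₀ = 798.6 m
γ = 1/√(1 - 0.679²) = 1.362
L = L₀/γ = 798.6/1.362 = 586.3 m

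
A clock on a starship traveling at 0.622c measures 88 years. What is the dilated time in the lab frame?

Proper time Δt₀ = 88 years
γ = 1/√(1 - 0.622²) = 1.277
Δt = γΔt₀ = 1.277 × 88 = 112.4 years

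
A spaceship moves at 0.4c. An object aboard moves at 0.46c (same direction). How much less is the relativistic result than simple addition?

Classical: u' + v = 0.46 + 0.4 = 0.86c
Relativistic: u = (0.46 + 0.4)/(1 + 0.184) = 0.86/1.184 = 0.7264c
Difference: 0.86 - 0.7264 = 0.1336c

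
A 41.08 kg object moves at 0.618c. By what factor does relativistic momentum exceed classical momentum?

p_rel = γmv, p_class = mv
Ratio = γ = 1/√(1 - 0.618²) = 1.272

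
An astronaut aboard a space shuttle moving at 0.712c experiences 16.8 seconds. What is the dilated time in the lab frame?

Proper time Δt₀ = 16.8 seconds
γ = 1/√(1 - 0.712²) = 1.42414
Δt = γΔt₀ = 1.42414 × 16.8 = 23.93 seconds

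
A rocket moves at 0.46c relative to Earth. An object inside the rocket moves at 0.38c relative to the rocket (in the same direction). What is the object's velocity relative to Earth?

u = (u' + v)/(1 + u'v/c²)
Numerator: 0.38 + 0.46 = 0.84
Denominator: 1 + 0.1748 = 1.1748
u = 0.84/1.1748 = 0.7150c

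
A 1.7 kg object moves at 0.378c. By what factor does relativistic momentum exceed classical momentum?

p_rel = γmv, p_class = mv
Ratio = γ = 1/√(1 - 0.378²) = 1.080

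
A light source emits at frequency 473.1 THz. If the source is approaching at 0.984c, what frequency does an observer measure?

β = v/c = 0.984
(1+β)/(1-β) = 1.984/0.016 = 124.0
Doppler factor = √(124.0) = 11.136
f_obs = 473.1 × 11.136 = 5268 THz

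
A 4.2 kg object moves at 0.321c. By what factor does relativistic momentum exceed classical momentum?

p_rel = γmv, p_class = mv
Ratio = γ = 1/√(1 - 0.321²) = 1.056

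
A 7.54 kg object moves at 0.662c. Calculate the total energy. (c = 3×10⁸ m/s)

γ = 1/√(1 - 0.662²) = 1.3342
mc² = 7.54 × (3×10⁸)² = 6.786×10¹⁷ J
E = γmc² = 1.3342 × 6.786×10¹⁷ = 9.054×10¹⁷ J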